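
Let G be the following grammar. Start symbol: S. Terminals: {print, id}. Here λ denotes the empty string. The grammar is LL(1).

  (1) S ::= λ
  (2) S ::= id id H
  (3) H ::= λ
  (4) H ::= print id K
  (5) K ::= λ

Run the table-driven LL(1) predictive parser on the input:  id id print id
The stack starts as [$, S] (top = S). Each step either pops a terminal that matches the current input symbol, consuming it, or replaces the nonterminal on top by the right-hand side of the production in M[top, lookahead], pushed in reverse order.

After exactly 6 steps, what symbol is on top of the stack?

step 1: stack=$ S  input=id id print id $  — expand S ::= id id H
step 2: stack=$ H id id  input=id id print id $  — match id
step 3: stack=$ H id  input=id print id $  — match id
step 4: stack=$ H  input=print id $  — expand H ::= print id K
step 5: stack=$ K id print  input=print id $  — match print
step 6: stack=$ K id  input=id $  — match id
Stack after step 6: $ K (top = K).

K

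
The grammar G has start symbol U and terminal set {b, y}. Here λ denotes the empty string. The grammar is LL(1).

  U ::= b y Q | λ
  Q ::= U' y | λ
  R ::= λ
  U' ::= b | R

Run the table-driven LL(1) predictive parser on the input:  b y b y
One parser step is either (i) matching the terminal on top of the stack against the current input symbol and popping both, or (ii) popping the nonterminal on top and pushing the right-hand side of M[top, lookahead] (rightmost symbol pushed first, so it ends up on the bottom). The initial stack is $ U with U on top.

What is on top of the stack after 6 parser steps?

step 1: stack=$ U  input=b y b y $  — expand U ::= b y Q
step 2: stack=$ Q y b  input=b y b y $  — match b
step 3: stack=$ Q y  input=y b y $  — match y
step 4: stack=$ Q  input=b y $  — expand Q ::= U' y
step 5: stack=$ y U'  input=b y $  — expand U' ::= b
step 6: stack=$ y b  input=b y $  — match b
Stack after step 6: $ y (top = y).

y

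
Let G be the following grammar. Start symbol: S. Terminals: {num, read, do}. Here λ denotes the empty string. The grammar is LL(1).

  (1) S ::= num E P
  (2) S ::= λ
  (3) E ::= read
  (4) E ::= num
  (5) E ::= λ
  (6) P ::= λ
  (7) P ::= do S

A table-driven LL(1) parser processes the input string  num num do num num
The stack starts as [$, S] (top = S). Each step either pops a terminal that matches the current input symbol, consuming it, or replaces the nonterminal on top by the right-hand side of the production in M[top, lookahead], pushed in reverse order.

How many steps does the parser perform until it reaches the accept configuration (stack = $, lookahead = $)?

step 1: stack=$ S  input=num num do num num $  — expand S ::= num E P
step 2: stack=$ P E num  input=num num do num num $  — match num
step 3: stack=$ P E  input=num do num num $  — expand E ::= num
step 4: stack=$ P num  input=num do num num $  — match num
step 5: stack=$ P  input=do num num $  — expand P ::= do S
step 6: stack=$ S do  input=do num num $  — match do
step 7: stack=$ S  input=num num $  — expand S ::= num E P
step 8: stack=$ P E num  input=num num $  — match num
step 9: stack=$ P E  input=num $  — expand E ::= num
step 10: stack=$ P num  input=num $  — match num
step 11: stack=$ P  input=$  — expand P ::= λ
Accept reached after 11 steps.

11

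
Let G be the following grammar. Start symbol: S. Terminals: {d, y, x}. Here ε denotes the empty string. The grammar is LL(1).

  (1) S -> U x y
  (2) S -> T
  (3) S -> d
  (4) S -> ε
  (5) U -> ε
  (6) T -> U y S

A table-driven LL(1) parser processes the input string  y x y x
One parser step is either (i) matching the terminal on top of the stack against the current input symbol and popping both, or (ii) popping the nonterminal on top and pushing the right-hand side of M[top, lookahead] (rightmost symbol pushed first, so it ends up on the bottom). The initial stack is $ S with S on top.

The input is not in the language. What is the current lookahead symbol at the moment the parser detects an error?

     Stack    Input      Action
  1  $ S      y x y x $  expand S -> T
  2  $ T      y x y x $  expand T -> U y S
  3  $ S y U  y x y x $  expand U -> ε
  4  $ S y    y x y x $  match y
  5  $ S      x y x $    expand S -> U x y
  6  $ y x U  x y x $    expand U -> ε
  7  $ y x    x y x $    match x
  8  $ y      y x $      match y
  9  $        x $        error: stack empty but input remains

x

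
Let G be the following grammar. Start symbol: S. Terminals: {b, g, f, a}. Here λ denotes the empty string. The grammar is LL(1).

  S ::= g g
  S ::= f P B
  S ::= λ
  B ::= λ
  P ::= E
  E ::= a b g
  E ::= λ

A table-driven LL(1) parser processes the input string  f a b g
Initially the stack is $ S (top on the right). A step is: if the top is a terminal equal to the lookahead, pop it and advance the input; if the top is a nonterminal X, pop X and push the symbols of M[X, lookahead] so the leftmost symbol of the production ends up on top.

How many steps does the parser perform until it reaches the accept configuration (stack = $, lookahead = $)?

8

     Stack      Input      Action
  1  $ S        f a b g $  expand S ::= f P B
  2  $ B P f    f a b g $  match f
  3  $ B P      a b g $    expand P ::= E
  4  $ B E      a b g $    expand E ::= a b g
  5  $ B g b a  a b g $    match a
  6  $ B g b    b g $      match b
  7  $ B g      g $        match g
  8  $ B        $          expand B ::= λ
Accept reached after 8 steps.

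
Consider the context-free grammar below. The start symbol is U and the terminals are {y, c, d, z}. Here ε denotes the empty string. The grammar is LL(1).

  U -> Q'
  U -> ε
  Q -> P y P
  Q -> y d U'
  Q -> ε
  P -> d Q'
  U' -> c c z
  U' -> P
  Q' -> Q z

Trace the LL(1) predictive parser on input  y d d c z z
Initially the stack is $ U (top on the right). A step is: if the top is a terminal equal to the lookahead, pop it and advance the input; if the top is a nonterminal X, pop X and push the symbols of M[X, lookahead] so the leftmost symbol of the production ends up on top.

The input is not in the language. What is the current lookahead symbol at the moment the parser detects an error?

step 1: stack=$ U  input=y d d c z z $  — expand U -> Q'
step 2: stack=$ Q'  input=y d d c z z $  — expand Q' -> Q z
step 3: stack=$ z Q  input=y d d c z z $  — expand Q -> y d U'
step 4: stack=$ z U' d y  input=y d d c z z $  — match y
step 5: stack=$ z U' d  input=d d c z z $  — match d
step 6: stack=$ z U'  input=d c z z $  — expand U' -> P
step 7: stack=$ z P  input=d c z z $  — expand P -> d Q'
step 8: stack=$ z Q' d  input=d c z z $  — match d
step 9: stack=$ z Q'  input=c z z $  — error: M[Q', c] is empty

c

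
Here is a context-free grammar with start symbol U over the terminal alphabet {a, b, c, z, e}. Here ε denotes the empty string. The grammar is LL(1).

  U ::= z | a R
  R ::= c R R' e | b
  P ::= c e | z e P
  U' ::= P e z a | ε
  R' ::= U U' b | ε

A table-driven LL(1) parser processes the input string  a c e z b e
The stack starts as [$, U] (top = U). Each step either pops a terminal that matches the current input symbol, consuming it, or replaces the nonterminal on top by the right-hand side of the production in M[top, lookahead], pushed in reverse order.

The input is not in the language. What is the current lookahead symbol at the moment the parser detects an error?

step 1: stack=$ U  input=a c e z b e $  — expand U ::= a R
step 2: stack=$ R a  input=a c e z b e $  — match a
step 3: stack=$ R  input=c e z b e $  — expand R ::= c R R' e
step 4: stack=$ e R' R c  input=c e z b e $  — match c
step 5: stack=$ e R' R  input=e z b e $  — error: M[R, e] is empty

e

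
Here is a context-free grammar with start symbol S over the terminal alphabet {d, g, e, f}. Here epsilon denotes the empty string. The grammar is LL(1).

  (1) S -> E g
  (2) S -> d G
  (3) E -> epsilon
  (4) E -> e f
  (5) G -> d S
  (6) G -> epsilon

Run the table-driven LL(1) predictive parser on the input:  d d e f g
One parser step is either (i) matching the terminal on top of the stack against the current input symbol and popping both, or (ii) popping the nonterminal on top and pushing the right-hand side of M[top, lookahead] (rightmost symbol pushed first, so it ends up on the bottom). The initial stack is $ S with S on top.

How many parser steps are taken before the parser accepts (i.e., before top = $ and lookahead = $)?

9

     Stack    Input        Action
  1  $ S      d d e f g $  expand S -> d G
  2  $ G d    d d e f g $  match d
  3  $ G      d e f g $    expand G -> d S
  4  $ S d    d e f g $    match d
  5  $ S      e f g $      expand S -> E g
  6  $ g E    e f g $      expand E -> e f
  7  $ g f e  e f g $      match e
  8  $ g f    f g $        match f
  9  $ g      g $          match g
Accept reached after 9 steps.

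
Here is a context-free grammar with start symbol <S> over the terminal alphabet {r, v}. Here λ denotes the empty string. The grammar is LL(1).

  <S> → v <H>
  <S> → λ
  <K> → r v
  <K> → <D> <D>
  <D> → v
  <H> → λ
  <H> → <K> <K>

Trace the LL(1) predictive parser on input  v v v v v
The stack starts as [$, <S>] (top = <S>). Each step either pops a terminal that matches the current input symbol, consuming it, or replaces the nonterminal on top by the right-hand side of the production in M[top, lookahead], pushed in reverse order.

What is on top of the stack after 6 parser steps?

<D>

step 1: stack=$ <S>  input=v v v v v $  — expand <S> → v <H>
step 2: stack=$ <H> v  input=v v v v v $  — match v
step 3: stack=$ <H>  input=v v v v $  — expand <H> → <K> <K>
step 4: stack=$ <K> <K>  input=v v v v $  — expand <K> → <D> <D>
step 5: stack=$ <K> <D> <D>  input=v v v v $  — expand <D> → v
step 6: stack=$ <K> <D> v  input=v v v v $  — match v
Stack after step 6: $ <K> <D> (top = <D>).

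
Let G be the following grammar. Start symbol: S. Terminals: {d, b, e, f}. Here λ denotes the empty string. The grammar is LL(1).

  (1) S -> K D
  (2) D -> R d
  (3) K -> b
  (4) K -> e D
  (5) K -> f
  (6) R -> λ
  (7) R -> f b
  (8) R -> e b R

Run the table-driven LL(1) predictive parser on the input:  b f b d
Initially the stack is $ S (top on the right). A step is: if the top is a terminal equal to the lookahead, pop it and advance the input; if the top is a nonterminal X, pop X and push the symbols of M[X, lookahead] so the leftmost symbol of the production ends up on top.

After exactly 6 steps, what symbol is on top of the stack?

b

step 1: stack=$ S  input=b f b d $  — expand S -> K D
step 2: stack=$ D K  input=b f b d $  — expand K -> b
step 3: stack=$ D b  input=b f b d $  — match b
step 4: stack=$ D  input=f b d $  — expand D -> R d
step 5: stack=$ d R  input=f b d $  — expand R -> f b
step 6: stack=$ d b f  input=f b d $  — match f
Stack after step 6: $ d b (top = b).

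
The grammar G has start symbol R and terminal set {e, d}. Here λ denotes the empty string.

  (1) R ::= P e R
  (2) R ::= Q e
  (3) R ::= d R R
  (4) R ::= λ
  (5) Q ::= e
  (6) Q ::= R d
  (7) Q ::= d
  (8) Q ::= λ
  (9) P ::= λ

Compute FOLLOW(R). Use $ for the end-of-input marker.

{$, d, e}

FIRST(P) = {λ}
FIRST(R) = {λ, d, e}  (via P e R, Q e)
FIRST(Q) = {λ, d, e}  (via R d)
FOLLOW(R) includes $ since R is the start symbol.
FOLLOW(R): in R::=P e R, the suffix after R is empty (adds nothing new); in R::=d R R (occurrence 1), R is followed by R with FIRST {λ, d, e}; in R::=d R R (occurrence 1), the suffix after R is nullable (adds nothing new); in R::=d R R (occurrence 2), the suffix after R is empty (adds nothing new); in Q::=R d, R is followed by d with FIRST {d}. Thus FOLLOW(R) = {$, d, e}.
FOLLOW(Q): in R::=Q e, Q is followed by e with FIRST {e}. Thus FOLLOW(Q) = {e}.
FOLLOW(P): in R::=P e R, P is followed by e R with FIRST {e}. Thus FOLLOW(P) = {e}.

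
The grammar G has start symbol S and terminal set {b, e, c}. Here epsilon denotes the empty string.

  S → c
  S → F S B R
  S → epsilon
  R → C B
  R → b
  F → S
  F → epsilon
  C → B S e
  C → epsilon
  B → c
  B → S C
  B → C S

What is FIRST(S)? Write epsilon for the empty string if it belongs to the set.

{epsilon, b, c, e}

FIRST(S): from S→c we get {c}; from S→F S B R we get {epsilon, b, c, e}; from S→epsilon we get {epsilon}. So FIRST(S) = {epsilon, b, c, e}.
FIRST(F): from F→S we get {epsilon, b, c, e}; from F→epsilon we get {epsilon}. So FIRST(F) = {epsilon, b, c, e}.
FIRST(R): from R→C B we get {epsilon, b, c, e}; from R→b we get {b}. So FIRST(R) = {epsilon, b, c, e}.
FIRST(C): from C→B S e we get {b, c, e}; from C→epsilon we get {epsilon}. So FIRST(C) = {epsilon, b, c, e}.
FIRST(B): from B→c we get {c}; from B→S C we get {epsilon, b, c, e}; from B→C S we get {epsilon, b, c, e}. So FIRST(B) = {epsilon, b, c, e}.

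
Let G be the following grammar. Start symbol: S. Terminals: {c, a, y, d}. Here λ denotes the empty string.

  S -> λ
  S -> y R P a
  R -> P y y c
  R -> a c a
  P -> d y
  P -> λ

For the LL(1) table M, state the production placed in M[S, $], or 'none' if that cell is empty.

FIRST(S) = {λ, y}
FIRST(P) = {λ, d}
FIRST(R) = {a, d, y}  (via P y y c)
FOLLOW(S) includes $ since S is the start symbol.
FOLLOW(S): S appears on no right-hand side. Thus FOLLOW(S) = {$}.
For S -> λ: FIRST(λ) = {λ}, so it goes in M[S, t] for t ∈ {}; since λ ∈ FIRST, also for every t ∈ FOLLOW(S) = {$}.
For S -> y R P a: FIRST(y R P a) = {y}, so it goes in M[S, t] for t ∈ {y}.

S -> λ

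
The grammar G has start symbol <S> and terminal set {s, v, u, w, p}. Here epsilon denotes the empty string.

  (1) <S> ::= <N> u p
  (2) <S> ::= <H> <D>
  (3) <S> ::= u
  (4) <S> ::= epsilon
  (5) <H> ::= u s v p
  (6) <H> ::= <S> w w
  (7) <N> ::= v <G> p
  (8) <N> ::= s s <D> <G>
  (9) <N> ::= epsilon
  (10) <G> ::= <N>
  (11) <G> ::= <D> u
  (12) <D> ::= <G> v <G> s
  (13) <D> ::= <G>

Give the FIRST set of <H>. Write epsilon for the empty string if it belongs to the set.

{s, u, v, w}

FIRST(<N>) = {epsilon, s, v}
FIRST(<S>) = {epsilon, s, u, v, w}  (via <N> u p, <H> <D>)
FIRST(<H>) = {s, u, v, w}  (via <S> w w)
FIRST(<G>) = {epsilon, s, u, v}  (via <N>, <D> u)
FIRST(<D>) = {epsilon, s, u, v}  (via <G> v <G> s, <G>)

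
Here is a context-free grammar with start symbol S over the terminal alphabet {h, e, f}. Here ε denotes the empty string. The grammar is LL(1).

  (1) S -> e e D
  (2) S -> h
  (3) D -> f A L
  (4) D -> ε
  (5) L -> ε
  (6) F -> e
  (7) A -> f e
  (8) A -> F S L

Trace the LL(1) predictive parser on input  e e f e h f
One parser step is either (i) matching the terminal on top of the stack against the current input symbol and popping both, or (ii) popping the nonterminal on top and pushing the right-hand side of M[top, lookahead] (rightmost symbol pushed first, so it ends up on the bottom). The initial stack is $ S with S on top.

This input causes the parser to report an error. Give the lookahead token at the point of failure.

step 1: stack=$ S  input=e e f e h f $  — expand S -> e e D
step 2: stack=$ D e e  input=e e f e h f $  — match e
step 3: stack=$ D e  input=e f e h f $  — match e
step 4: stack=$ D  input=f e h f $  — expand D -> f A L
step 5: stack=$ L A f  input=f e h f $  — match f
step 6: stack=$ L A  input=e h f $  — expand A -> F S L
step 7: stack=$ L L S F  input=e h f $  — expand F -> e
step 8: stack=$ L L S e  input=e h f $  — match e
step 9: stack=$ L L S  input=h f $  — expand S -> h
step 10: stack=$ L L h  input=h f $  — match h
step 11: stack=$ L L  input=f $  — error: M[L, f] is empty

f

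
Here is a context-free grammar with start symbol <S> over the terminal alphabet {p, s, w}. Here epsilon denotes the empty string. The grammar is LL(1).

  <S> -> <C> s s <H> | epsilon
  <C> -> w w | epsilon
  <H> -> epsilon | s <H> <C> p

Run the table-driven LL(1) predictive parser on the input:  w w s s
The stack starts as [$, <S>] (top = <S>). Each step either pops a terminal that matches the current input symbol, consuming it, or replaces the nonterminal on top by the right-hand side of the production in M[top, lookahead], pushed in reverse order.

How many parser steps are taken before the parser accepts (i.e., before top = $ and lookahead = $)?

     Stack          Input      Action
  1  $ <S>          w w s s $  expand <S> -> <C> s s <H>
  2  $ <H> s s <C>  w w s s $  expand <C> -> w w
  3  $ <H> s s w w  w w s s $  match w
  4  $ <H> s s w    w s s $    match w
  5  $ <H> s s      s s $      match s
  6  $ <H> s        s $        match s
  7  $ <H>          $          expand <H> -> epsilon
Accept reached after 7 steps.

7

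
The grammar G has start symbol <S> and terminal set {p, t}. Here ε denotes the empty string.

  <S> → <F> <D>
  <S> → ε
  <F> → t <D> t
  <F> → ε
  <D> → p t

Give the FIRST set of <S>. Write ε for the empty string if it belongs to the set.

{ε, p, t}

FIRST(<F>): from <F>→t <D> t we get {t}; from <F>→ε we get {ε}. So FIRST(<F>) = {ε, t}.
FIRST(<D>): from <D>→p t we get {p}. So FIRST(<D>) = {p}.
FIRST(<S>): from <S>→<F> <D> we get {p, t}; from <S>→ε we get {ε}. So FIRST(<S>) = {ε, p, t}.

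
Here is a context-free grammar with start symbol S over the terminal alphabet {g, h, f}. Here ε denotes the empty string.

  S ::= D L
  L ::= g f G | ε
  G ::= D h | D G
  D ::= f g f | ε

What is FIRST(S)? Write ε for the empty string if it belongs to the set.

{ε, f, g}

FIRST(L): from L::=g f G we get {g}; from L::=ε we get {ε}. So FIRST(L) = {ε, g}.
FIRST(D): from D::=f g f we get {f}; from D::=ε we get {ε}. So FIRST(D) = {ε, f}.
FIRST(S): from S::=D L we get {ε, f, g}. So FIRST(S) = {ε, f, g}.
FIRST(G): from G::=D h we get {f, h}; from G::=D G we get {f, h}. So FIRST(G) = {f, h}.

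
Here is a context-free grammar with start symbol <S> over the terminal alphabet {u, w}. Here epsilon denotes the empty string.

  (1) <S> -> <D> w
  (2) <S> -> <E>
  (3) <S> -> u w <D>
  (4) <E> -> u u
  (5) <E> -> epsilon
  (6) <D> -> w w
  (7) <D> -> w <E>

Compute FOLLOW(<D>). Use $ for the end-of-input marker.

FIRST(<E>) = {epsilon, u}
FIRST(<D>) = {w}
FIRST(<S>) = {epsilon, u, w}  (via <D> w, <E>)
FOLLOW(<S>) includes $ since <S> is the start symbol.
FOLLOW(<S>): <S> appears on no right-hand side. Thus FOLLOW(<S>) = {$}.
FOLLOW(<D>): in <S>-><D> w, <D> is followed by w with FIRST {w}; in <S>->u w <D>, the suffix after <D> is empty, so FOLLOW(<D>) ⊇ FOLLOW(<S>) = {$}. Thus FOLLOW(<D>) = {$, w}.
FOLLOW(<E>): in <S>-><E>, the suffix after <E> is empty, so FOLLOW(<E>) ⊇ FOLLOW(<S>) = {$}; in <D>->w <E>, the suffix after <E> is empty, so FOLLOW(<E>) ⊇ FOLLOW(<D>) = {$, w}. Thus FOLLOW(<E>) = {$, w}.

{$, w}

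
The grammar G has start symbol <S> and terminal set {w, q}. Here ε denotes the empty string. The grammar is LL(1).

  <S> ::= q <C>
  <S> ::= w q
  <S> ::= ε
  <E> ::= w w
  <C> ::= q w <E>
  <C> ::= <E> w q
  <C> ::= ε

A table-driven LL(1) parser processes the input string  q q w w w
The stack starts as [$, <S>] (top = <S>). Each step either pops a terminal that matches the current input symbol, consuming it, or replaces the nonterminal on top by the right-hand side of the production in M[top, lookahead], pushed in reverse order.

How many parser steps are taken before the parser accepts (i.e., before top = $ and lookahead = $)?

     Stack      Input        Action
  1  $ <S>      q q w w w $  expand <S> ::= q <C>
  2  $ <C> q    q q w w w $  match q
  3  $ <C>      q w w w $    expand <C> ::= q w <E>
  4  $ <E> w q  q w w w $    match q
  5  $ <E> w    w w w $      match w
  6  $ <E>      w w $        expand <E> ::= w w
  7  $ w w      w w $        match w
  8  $ w        w $          match w
Accept reached after 8 steps.

8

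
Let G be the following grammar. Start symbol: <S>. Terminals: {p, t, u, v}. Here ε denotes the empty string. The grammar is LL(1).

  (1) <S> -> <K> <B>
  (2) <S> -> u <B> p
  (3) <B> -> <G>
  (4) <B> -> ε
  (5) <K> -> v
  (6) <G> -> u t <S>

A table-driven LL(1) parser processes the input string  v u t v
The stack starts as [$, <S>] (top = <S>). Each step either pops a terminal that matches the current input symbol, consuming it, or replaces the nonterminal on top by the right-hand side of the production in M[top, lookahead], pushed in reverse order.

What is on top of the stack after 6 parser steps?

t

     Stack      Input      Action
  1  $ <S>      v u t v $  expand <S> -> <K> <B>
  2  $ <B> <K>  v u t v $  expand <K> -> v
  3  $ <B> v    v u t v $  match v
  4  $ <B>      u t v $    expand <B> -> <G>
  5  $ <G>      u t v $    expand <G> -> u t <S>
  6  $ <S> t u  u t v $    match u
Stack after step 6: $ <S> t (top = t).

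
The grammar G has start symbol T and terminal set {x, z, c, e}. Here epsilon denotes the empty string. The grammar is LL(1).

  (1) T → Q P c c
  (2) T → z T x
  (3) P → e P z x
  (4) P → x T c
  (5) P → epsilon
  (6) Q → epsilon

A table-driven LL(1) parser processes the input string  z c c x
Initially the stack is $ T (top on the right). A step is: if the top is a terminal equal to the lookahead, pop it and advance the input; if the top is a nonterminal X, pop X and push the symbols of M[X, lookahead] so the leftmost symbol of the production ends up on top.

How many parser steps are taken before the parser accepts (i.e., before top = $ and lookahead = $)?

8

step 1: stack=$ T  input=z c c x $  — expand T → z T x
step 2: stack=$ x T z  input=z c c x $  — match z
step 3: stack=$ x T  input=c c x $  — expand T → Q P c c
step 4: stack=$ x c c P Q  input=c c x $  — expand Q → epsilon
step 5: stack=$ x c c P  input=c c x $  — expand P → epsilon
step 6: stack=$ x c c  input=c c x $  — match c
step 7: stack=$ x c  input=c x $  — match c
step 8: stack=$ x  input=x $  — match x
Accept reached after 8 steps.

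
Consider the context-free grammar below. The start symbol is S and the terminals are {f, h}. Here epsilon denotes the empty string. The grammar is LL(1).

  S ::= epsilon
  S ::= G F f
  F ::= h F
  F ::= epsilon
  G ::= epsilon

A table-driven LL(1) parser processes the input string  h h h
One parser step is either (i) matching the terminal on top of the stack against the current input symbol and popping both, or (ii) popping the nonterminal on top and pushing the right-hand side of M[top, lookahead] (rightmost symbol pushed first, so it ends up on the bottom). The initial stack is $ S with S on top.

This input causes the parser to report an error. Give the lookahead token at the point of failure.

$

step 1: stack=$ S  input=h h h $  — expand S ::= G F f
step 2: stack=$ f F G  input=h h h $  — expand G ::= epsilon
step 3: stack=$ f F  input=h h h $  — expand F ::= h F
step 4: stack=$ f F h  input=h h h $  — match h
step 5: stack=$ f F  input=h h $  — expand F ::= h F
step 6: stack=$ f F h  input=h h $  — match h
step 7: stack=$ f F  input=h $  — expand F ::= h F
step 8: stack=$ f F h  input=h $  — match h
step 9: stack=$ f F  input=$  — error: M[F, $] is empty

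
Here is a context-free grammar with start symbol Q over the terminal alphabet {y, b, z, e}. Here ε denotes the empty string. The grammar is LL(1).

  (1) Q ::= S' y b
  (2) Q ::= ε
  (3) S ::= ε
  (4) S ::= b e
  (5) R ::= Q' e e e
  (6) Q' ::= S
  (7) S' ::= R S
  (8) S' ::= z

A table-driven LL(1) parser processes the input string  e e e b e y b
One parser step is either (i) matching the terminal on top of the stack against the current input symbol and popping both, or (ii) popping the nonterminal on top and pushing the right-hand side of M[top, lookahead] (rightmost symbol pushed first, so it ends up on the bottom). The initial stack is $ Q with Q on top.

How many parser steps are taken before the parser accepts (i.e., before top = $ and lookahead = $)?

step 1: stack=$ Q  input=e e e b e y b $  — expand Q ::= S' y b
step 2: stack=$ b y S'  input=e e e b e y b $  — expand S' ::= R S
step 3: stack=$ b y S R  input=e e e b e y b $  — expand R ::= Q' e e e
step 4: stack=$ b y S e e e Q'  input=e e e b e y b $  — expand Q' ::= S
step 5: stack=$ b y S e e e S  input=e e e b e y b $  — expand S ::= ε
step 6: stack=$ b y S e e e  input=e e e b e y b $  — match e
step 7: stack=$ b y S e e  input=e e b e y b $  — match e
step 8: stack=$ b y S e  input=e b e y b $  — match e
step 9: stack=$ b y S  input=b e y b $  — expand S ::= b e
step 10: stack=$ b y e b  input=b e y b $  — match b
step 11: stack=$ b y e  input=e y b $  — match e
step 12: stack=$ b y  input=y b $  — match y
step 13: stack=$ b  input=b $  — match b
Accept reached after 13 steps.

13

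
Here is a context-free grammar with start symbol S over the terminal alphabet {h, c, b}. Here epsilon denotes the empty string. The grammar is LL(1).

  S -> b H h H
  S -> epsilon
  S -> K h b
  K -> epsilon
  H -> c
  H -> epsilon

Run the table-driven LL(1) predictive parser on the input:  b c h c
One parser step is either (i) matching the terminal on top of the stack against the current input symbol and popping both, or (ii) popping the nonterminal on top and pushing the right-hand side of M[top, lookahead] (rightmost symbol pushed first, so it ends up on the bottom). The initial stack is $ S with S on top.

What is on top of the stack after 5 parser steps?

     Stack      Input      Action
  1  $ S        b c h c $  expand S -> b H h H
  2  $ H h H b  b c h c $  match b
  3  $ H h H    c h c $    expand H -> c
  4  $ H h c    c h c $    match c
  5  $ H h      h c $      match h
Stack after step 5: $ H (top = H).

H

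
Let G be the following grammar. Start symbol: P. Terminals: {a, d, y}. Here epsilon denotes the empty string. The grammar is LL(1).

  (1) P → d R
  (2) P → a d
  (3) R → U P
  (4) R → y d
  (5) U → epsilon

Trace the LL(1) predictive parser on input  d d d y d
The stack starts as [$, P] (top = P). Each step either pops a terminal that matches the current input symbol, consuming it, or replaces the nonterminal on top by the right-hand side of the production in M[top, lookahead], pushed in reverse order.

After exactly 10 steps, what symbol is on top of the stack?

R

      Stack  Input        Action
   1  $ P    d d d y d $  expand P → d R
   2  $ R d  d d d y d $  match d
   3  $ R    d d y d $    expand R → U P
   4  $ P U  d d y d $    expand U → epsilon
   5  $ P    d d y d $    expand P → d R
   6  $ R d  d d y d $    match d
   7  $ R    d y d $      expand R → U P
   8  $ P U  d y d $      expand U → epsilon
   9  $ P    d y d $      expand P → d R
  10  $ R d  d y d $      match d
Stack after step 10: $ R (top = R).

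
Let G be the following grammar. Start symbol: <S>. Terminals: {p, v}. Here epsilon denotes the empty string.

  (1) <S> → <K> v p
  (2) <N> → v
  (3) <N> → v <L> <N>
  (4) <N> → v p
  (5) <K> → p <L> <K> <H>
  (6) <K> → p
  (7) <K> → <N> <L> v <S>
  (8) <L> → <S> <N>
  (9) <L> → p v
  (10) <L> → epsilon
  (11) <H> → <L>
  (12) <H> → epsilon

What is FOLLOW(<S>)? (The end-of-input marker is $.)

FIRST(<N>): from <N>→v we get {v}; from <N>→v <L> <N> we get {v}; from <N>→v p we get {v}. So FIRST(<N>) = {v}.
FIRST(<K>): from <K>→p <L> <K> <H> we get {p}; from <K>→p we get {p}; from <K>→<N> <L> v <S> we get {v}. So FIRST(<K>) = {p, v}.
FIRST(<S>): from <S>→<K> v p we get {p, v}. So FIRST(<S>) = {p, v}.
FIRST(<L>): from <L>→<S> <N> we get {p, v}; from <L>→p v we get {p}; from <L>→epsilon we get {epsilon}. So FIRST(<L>) = {epsilon, p, v}.
FIRST(<H>): from <H>→<L> we get {epsilon, p, v}; from <H>→epsilon we get {epsilon}. So FIRST(<H>) = {epsilon, p, v}.
FOLLOW(<S>) includes $ since <S> is the start symbol.
FOLLOW(<K>): in <S>→<K> v p, <K> is followed by v p with FIRST {v}; in <K>→p <L> <K> <H>, <K> is followed by <H> with FIRST {epsilon, p, v}; in <K>→p <L> <K> <H>, the suffix after <K> is nullable (adds nothing new). Thus FOLLOW(<K>) = {p, v}.
FOLLOW(<S>): in <K>→<N> <L> v <S>, the suffix after <S> is empty, so FOLLOW(<S>) ⊇ FOLLOW(<K>) = {p, v}; in <L>→<S> <N>, <S> is followed by <N> with FIRST {v}. Thus FOLLOW(<S>) = {$, p, v}.
FOLLOW(<H>): in <K>→p <L> <K> <H>, the suffix after <H> is empty, so FOLLOW(<H>) ⊇ FOLLOW(<K>) = {p, v}. Thus FOLLOW(<H>) = {p, v}.
FOLLOW(<L>): in <N>→v <L> <N>, <L> is followed by <N> with FIRST {v}; in <K>→p <L> <K> <H>, <L> is followed by <K> <H> with FIRST {p, v}; in <K>→<N> <L> v <S>, <L> is followed by v <S> with FIRST {v}; in <H>→<L>, the suffix after <L> is empty, so FOLLOW(<L>) ⊇ FOLLOW(<H>) = {p, v}. Thus FOLLOW(<L>) = {p, v}.
FOLLOW(<N>): in <N>→v <L> <N>, the suffix after <N> is empty (adds nothing new); in <K>→<N> <L> v <S>, <N> is followed by <L> v <S> with FIRST {p, v}; in <L>→<S> <N>, the suffix after <N> is empty, so FOLLOW(<N>) ⊇ FOLLOW(<L>) = {p, v}. Thus FOLLOW(<N>) = {p, v}.

{$, p, v}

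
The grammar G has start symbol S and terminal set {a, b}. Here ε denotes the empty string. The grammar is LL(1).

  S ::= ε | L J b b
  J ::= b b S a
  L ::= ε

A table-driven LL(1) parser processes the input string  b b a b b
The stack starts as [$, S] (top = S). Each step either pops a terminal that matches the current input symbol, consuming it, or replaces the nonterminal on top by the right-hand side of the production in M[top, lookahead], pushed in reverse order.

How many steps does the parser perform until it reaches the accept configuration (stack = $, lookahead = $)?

9

step 1: stack=$ S  input=b b a b b $  — expand S ::= L J b b
step 2: stack=$ b b J L  input=b b a b b $  — expand L ::= ε
step 3: stack=$ b b J  input=b b a b b $  — expand J ::= b b S a
step 4: stack=$ b b a S b b  input=b b a b b $  — match b
step 5: stack=$ b b a S b  input=b a b b $  — match b
step 6: stack=$ b b a S  input=a b b $  — expand S ::= ε
step 7: stack=$ b b a  input=a b b $  — match a
step 8: stack=$ b b  input=b b $  — match b
step 9: stack=$ b  input=b $  — match b
Accept reached after 9 steps.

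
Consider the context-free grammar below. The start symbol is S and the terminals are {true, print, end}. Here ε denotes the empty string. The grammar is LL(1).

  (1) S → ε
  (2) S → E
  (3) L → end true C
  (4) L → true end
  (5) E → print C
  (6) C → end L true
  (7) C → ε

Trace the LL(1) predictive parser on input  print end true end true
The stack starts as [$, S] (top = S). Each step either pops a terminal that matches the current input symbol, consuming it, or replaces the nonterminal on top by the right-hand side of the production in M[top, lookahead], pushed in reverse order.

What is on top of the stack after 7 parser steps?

     Stack            Input                      Action
  1  $ S              print end true end true $  expand S → E
  2  $ E              print end true end true $  expand E → print C
  3  $ C print        print end true end true $  match print
  4  $ C              end true end true $        expand C → end L true
  5  $ true L end     end true end true $        match end
  6  $ true L         true end true $            expand L → true end
  7  $ true end true  true end true $            match true
Stack after step 7: $ true end (top = end).

end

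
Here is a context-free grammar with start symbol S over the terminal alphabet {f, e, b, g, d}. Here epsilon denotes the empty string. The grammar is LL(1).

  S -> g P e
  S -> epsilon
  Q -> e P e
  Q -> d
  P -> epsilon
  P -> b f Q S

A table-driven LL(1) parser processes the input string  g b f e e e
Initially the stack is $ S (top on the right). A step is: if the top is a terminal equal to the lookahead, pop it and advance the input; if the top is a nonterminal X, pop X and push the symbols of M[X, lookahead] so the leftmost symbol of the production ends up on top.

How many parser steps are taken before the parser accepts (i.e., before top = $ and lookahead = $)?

      Stack        Input          Action
   1  $ S          g b f e e e $  expand S -> g P e
   2  $ e P g      g b f e e e $  match g
   3  $ e P        b f e e e $    expand P -> b f Q S
   4  $ e S Q f b  b f e e e $    match b
   5  $ e S Q f    f e e e $      match f
   6  $ e S Q      e e e $        expand Q -> e P e
   7  $ e S e P e  e e e $        match e
   8  $ e S e P    e e $          expand P -> epsilon
   9  $ e S e      e e $          match e
  10  $ e S        e $            expand S -> epsilon
  11  $ e          e $            match e
Accept reached after 11 steps.

11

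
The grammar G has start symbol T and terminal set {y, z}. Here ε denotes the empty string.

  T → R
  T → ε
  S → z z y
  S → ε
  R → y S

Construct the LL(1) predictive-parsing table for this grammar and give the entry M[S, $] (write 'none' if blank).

S → ε

FIRST(S) = {ε, z}
FIRST(R) = {y}
FIRST(T) = {ε, y}  (via R)
FOLLOW(T) includes $ since T is the start symbol.
FOLLOW(R): in T→R, the suffix after R is empty, so FOLLOW(R) ⊇ FOLLOW(T) = {$}. Thus FOLLOW(R) = {$}.
FOLLOW(S): in R→y S, the suffix after S is empty, so FOLLOW(S) ⊇ FOLLOW(R) = {$}. Thus FOLLOW(S) = {$}.
For S → z z y: FIRST(z z y) = {z}, so it goes in M[S, t] for t ∈ {z}.
For S → ε: FIRST(ε) = {ε}, so it goes in M[S, t] for t ∈ {}; since ε ∈ FIRST, also for every t ∈ FOLLOW(S) = {$}.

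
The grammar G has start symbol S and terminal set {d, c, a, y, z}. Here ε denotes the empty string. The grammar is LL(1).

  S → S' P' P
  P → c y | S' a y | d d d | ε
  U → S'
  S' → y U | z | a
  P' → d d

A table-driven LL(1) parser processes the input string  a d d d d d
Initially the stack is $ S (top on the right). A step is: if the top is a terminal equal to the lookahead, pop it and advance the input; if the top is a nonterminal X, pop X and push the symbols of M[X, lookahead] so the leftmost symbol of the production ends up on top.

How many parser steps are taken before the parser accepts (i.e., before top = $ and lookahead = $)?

step 1: stack=$ S  input=a d d d d d $  — expand S → S' P' P
step 2: stack=$ P P' S'  input=a d d d d d $  — expand S' → a
step 3: stack=$ P P' a  input=a d d d d d $  — match a
step 4: stack=$ P P'  input=d d d d d $  — expand P' → d d
step 5: stack=$ P d d  input=d d d d d $  — match d
step 6: stack=$ P d  input=d d d d $  — match d
step 7: stack=$ P  input=d d d $  — expand P → d d d
step 8: stack=$ d d d  input=d d d $  — match d
step 9: stack=$ d d  input=d d $  — match d
step 10: stack=$ d  input=d $  — match d
Accept reached after 10 steps.

10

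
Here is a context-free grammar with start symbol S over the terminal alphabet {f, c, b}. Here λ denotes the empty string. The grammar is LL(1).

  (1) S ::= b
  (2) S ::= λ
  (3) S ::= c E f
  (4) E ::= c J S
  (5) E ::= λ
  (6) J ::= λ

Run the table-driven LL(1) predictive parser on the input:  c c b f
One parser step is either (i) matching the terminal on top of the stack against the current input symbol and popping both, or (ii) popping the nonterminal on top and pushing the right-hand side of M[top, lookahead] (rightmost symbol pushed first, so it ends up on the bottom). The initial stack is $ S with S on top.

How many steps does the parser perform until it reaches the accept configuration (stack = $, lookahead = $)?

     Stack      Input      Action
  1  $ S        c c b f $  expand S ::= c E f
  2  $ f E c    c c b f $  match c
  3  $ f E      c b f $    expand E ::= c J S
  4  $ f S J c  c b f $    match c
  5  $ f S J    b f $      expand J ::= λ
  6  $ f S      b f $      expand S ::= b
  7  $ f b      b f $      match b
  8  $ f        f $        match f
Accept reached after 8 steps.

8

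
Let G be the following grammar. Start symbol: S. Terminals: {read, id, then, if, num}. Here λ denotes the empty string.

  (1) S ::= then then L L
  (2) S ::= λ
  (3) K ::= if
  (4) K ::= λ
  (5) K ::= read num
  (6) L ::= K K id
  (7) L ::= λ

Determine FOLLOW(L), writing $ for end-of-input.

{$, id, if, read}

FIRST(S): from S::=then then L L we get {then}; from S::=λ we get {λ}. So FIRST(S) = {λ, then}.
FIRST(K): from K::=if we get {if}; from K::=λ we get {λ}; from K::=read num we get {read}. So FIRST(K) = {λ, if, read}.
FIRST(L): from L::=K K id we get {id, if, read}; from L::=λ we get {λ}. So FIRST(L) = {λ, id, if, read}.
FOLLOW(S) includes $ since S is the start symbol.
FOLLOW(S): S appears on no right-hand side. Thus FOLLOW(S) = {$}.
FOLLOW(K): in L::=K K id (occurrence 1), K is followed by K id with FIRST {id, if, read}; in L::=K K id (occurrence 2), K is followed by id with FIRST {id}. Thus FOLLOW(K) = {id, if, read}.
FOLLOW(L): in S::=then then L L (occurrence 1), L is followed by L with FIRST {λ, id, if, read}; in S::=then then L L (occurrence 1), the suffix after L is nullable, so FOLLOW(L) ⊇ FOLLOW(S) = {$}; in S::=then then L L (occurrence 2), the suffix after L is empty, so FOLLOW(L) ⊇ FOLLOW(S) = {$}. Thus FOLLOW(L) = {$, id, if, read}.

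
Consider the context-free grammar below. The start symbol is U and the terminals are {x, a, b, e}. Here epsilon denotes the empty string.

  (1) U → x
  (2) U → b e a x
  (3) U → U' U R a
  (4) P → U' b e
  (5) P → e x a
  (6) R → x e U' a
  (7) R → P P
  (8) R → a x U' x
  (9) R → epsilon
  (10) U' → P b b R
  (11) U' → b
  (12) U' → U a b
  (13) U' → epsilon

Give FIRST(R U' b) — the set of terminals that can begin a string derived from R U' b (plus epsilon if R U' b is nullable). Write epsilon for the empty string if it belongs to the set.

{a, b, e, x}

FIRST(U) = {b, e, x}  (via U' U R a)
FIRST(P) = {b, e, x}  (via U' b e)
FIRST(R) = {epsilon, a, b, e, x}  (via P P)
FIRST(U') = {epsilon, b, e, x}  (via P b b R, U a b)
FIRST(R U' b): take FIRST of each symbol in turn, carrying on past any symbol whose FIRST contains epsilon; result {a, b, e, x}.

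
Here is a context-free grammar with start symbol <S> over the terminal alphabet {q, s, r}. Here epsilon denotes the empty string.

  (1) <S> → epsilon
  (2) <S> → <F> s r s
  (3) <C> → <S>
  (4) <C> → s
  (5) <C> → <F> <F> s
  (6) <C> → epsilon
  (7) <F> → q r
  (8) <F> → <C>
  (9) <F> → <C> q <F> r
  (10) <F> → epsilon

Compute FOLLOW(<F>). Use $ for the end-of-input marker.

FIRST(<S>) = {epsilon, q, s}  (via <F> s r s)
FIRST(<C>) = {epsilon, q, s}  (via <S>, <F> <F> s)
FIRST(<F>) = {epsilon, q, s}  (via <C>, <C> q <F> r)
FOLLOW(<S>) includes $ since <S> is the start symbol.
FOLLOW(<F>): in <S>→<F> s r s, <F> is followed by s r s with FIRST {s}; in <C>→<F> <F> s (occurrence 1), <F> is followed by <F> s with FIRST {q, s}; in <C>→<F> <F> s (occurrence 2), <F> is followed by s with FIRST {s}; in <F>→<C> q <F> r, <F> is followed by r with FIRST {r}. Thus FOLLOW(<F>) = {q, r, s}.
FOLLOW(<C>): in <F>→<C>, the suffix after <C> is empty, so FOLLOW(<C>) ⊇ FOLLOW(<F>) = {q, r, s}; in <F>→<C> q <F> r, <C> is followed by q <F> r with FIRST {q}. Thus FOLLOW(<C>) = {q, r, s}.
FOLLOW(<S>): in <C>→<S>, the suffix after <S> is empty, so FOLLOW(<S>) ⊇ FOLLOW(<C>) = {q, r, s}. Thus FOLLOW(<S>) = {$, q, r, s}.

{q, r, s}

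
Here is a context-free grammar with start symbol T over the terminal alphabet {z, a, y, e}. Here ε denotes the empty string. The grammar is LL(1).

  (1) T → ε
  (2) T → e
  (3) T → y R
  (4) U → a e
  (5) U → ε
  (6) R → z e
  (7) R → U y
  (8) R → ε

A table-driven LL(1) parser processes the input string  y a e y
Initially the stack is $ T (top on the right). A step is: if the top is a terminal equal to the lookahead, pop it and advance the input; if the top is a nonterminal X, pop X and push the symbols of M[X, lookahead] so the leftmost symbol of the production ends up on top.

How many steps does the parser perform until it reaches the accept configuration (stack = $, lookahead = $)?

     Stack    Input      Action
  1  $ T      y a e y $  expand T → y R
  2  $ R y    y a e y $  match y
  3  $ R      a e y $    expand R → U y
  4  $ y U    a e y $    expand U → a e
  5  $ y e a  a e y $    match a
  6  $ y e    e y $      match e
  7  $ y      y $        match y
Accept reached after 7 steps.

7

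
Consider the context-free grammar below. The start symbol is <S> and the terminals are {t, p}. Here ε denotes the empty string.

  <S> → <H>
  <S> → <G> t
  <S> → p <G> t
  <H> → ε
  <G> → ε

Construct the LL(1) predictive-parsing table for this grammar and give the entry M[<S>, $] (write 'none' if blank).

<S> → <H>

FIRST(<H>): from <H>→ε we get {ε}. So FIRST(<H>) = {ε}.
FIRST(<G>): from <G>→ε we get {ε}. So FIRST(<G>) = {ε}.
FIRST(<S>): from <S>→<H> we get {ε}; from <S>→<G> t we get {t}; from <S>→p <G> t we get {p}. So FIRST(<S>) = {ε, p, t}.
FOLLOW(<S>) includes $ since <S> is the start symbol.
FOLLOW(<S>): <S> appears on no right-hand side. Thus FOLLOW(<S>) = {$}.
For <S> → <H>: FIRST(<H>) = {ε}, so it goes in M[<S>, t] for t ∈ {}; since ε ∈ FIRST, also for every t ∈ FOLLOW(<S>) = {$}.
For <S> → <G> t: FIRST(<G> t) = {t}, so it goes in M[<S>, t] for t ∈ {t}.
For <S> → p <G> t: FIRST(p <G> t) = {p}, so it goes in M[<S>, t] for t ∈ {p}.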